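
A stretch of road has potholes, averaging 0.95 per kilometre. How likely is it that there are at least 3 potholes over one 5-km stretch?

0.8527

Over the interval, μ = 0.95 × 5 = 4.75 (a 5-km stretch = 5 kilometres).
P(N ≥ 3) = 1 − P(N ≤ 2) = 1 − Σ_{j=0}^{2} e^(−μ) μ^j/j! ≈ 0.8527.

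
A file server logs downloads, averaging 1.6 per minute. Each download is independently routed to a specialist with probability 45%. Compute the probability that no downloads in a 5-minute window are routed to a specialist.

0.0273

Thinning: the downloads that are routed to a specialist themselves form a Poisson process with rate 0.45 × 1.6 = 0.72 per minute.
Over the interval, μ = 0.72 × 5 = 3.6 (a 5-minute window = 5 minutes).
P(N = 0) = e^(−3.6) · 3.6^0/0! ≈ 0.0273.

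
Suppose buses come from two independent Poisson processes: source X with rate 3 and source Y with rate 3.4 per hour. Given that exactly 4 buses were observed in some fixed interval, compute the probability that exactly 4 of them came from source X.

Given the total, each event is independently from source X with probability p = λ_X/(λ_X+λ_Y) = 3/6.4 ≈ 0.4688.
So K ~ Binomial(4, 3/6.4): P(K = 4) = C(4,4) · (3/6.4)^4 · (3.4/6.4)^0 ≈ 0.0483.

0.0483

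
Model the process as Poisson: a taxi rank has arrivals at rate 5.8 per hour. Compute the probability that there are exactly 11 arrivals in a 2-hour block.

Over the interval, μ = 5.8 × 2 = 11.6 (a 2-hour block = 2 hours).
P(N = 11) = e^(−μ) μ^11/11! = e^(−11.6) · 11.6^11/39916800 ≈ 0.1175.

0.1175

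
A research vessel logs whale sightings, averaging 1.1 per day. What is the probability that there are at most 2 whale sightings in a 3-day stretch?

Over the interval, μ = 1.1 × 3 = 3.3 (a 3-day stretch = 3 days).
P(N ≤ 2) = Σ_{j=0}^{2} e^(−μ) μ^j/j! ≈ 0.3594.

0.3594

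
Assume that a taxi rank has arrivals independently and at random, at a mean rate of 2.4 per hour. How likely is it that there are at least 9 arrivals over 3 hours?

Over the interval, μ = 2.4 × 3 = 7.2 (3 hours).
P(N ≥ 9) = 1 − P(N ≤ 8) = 1 − Σ_{j=0}^{8} e^(−μ) μ^j/j! ≈ 0.2973.

0.2973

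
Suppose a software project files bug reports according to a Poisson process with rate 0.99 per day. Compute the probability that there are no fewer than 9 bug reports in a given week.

Over the interval, μ = 0.99 × 7 = 6.93 (a week = 7 days).
P(N ≥ 9) = 1 − P(N ≤ 8) = 1 − Σ_{j=0}^{8} e^(−μ) μ^j/j! ≈ 0.2618.

0.2618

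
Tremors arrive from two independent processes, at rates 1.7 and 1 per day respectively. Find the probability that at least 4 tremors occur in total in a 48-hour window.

Independent Poisson processes superpose: combined rate λ = 1.7 + 1 = 2.7 per day.
Over the interval, μ = 2.7 × 2 = 5.4 (a 48-hour window = 2 days).
P(N ≥ 4) = 1 − P(N ≤ 3) ≈ 0.7867.

0.7867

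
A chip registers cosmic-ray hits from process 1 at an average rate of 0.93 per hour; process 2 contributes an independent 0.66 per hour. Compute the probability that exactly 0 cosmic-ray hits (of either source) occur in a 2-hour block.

Independent Poisson processes superpose: combined rate λ = 0.93 + 0.66 = 1.59 per hour.
Over the interval, μ = 1.59 × 2 = 3.18 (a 2-hour block = 2 hours).
P(N = 0) = e^(−3.18) · 3.18^0/0! ≈ 0.0416.

0.0416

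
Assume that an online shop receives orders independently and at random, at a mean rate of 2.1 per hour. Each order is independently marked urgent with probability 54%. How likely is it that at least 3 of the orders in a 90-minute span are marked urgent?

Thinning: the orders that are marked urgent themselves form a Poisson process with rate 0.54 × 2.1 = 1.134 per hour.
Over the interval, μ = 1.134 × 1.5 = 1.701 (a 90-minute span = 1.5 hours).
P(N ≥ 3) = 1 − P(N ≤ 2) ≈ 0.2430.

0.2430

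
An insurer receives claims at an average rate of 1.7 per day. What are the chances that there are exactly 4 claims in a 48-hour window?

0.1858

Over the interval, μ = 1.7 × 2 = 3.4 (a 48-hour window = 2 days).
P(N = 4) = e^(−μ) μ^4/4! = e^(−3.4) · 3.4^4/24 ≈ 0.1858.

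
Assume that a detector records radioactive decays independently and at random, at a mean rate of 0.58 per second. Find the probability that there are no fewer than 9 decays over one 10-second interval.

Over the interval, μ = 0.58 × 10 = 5.8 (a 10-second interval = 10 seconds).
P(N ≥ 9) = 1 − P(N ≤ 8) = 1 − Σ_{j=0}^{8} e^(−μ) μ^j/j! ≈ 0.1328.

0.1328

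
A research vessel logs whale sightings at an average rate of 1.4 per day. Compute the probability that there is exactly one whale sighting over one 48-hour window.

Over the interval, μ = 1.4 × 2 = 2.8 (a 48-hour window = 2 days).
P(N = 1) = e^(−μ) μ^1/1! = e^(−2.8) · 2.8^1/1 ≈ 0.1703.

0.1703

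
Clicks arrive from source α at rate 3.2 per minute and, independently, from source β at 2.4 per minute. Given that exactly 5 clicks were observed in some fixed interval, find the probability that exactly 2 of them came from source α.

Given the total, each event is independently from source α with probability p = λ_α/(λ_α+λ_β) = 3.2/5.6 ≈ 0.5714.
So K ~ Binomial(5, 3.2/5.6): P(K = 2) = C(5,2) · (3.2/5.6)^2 · (2.4/5.6)^3 ≈ 0.2570.

0.2570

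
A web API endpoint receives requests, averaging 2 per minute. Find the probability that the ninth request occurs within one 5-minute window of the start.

0.6672

Over the interval, μ = 2 × 5 = 10 (a 5-minute window = 5 minutes).
The ninth arrival falls in the interval iff at least 9 events occur there: P(S_9 ≤ t) = P(N ≥ 9) = 1 − P(N ≤ 8) ≈ 0.6672.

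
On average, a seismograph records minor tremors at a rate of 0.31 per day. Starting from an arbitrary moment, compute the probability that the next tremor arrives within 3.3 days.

Inter-arrival times are exponential with rate λ = 0.31 per day.
P(T ≤ 3.3) = 1 − e^(−λt) = 1 − e^(−0.31 × 3.3) = 1 − e^(−1.023) ≈ 0.6405.

0.6405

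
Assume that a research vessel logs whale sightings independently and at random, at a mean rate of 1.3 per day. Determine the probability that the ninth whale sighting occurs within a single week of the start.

0.5574

Over the interval, μ = 1.3 × 7 = 9.1 (a week = 7 days).
The ninth arrival falls in the interval iff at least 9 events occur there: P(S_9 ≤ t) = P(N ≥ 9) = 1 − P(N ≤ 8) ≈ 0.5574.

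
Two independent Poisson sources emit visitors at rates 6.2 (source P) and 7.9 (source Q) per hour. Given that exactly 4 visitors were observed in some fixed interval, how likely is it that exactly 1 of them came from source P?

0.3094

Given the total, each event is independently from source P with probability p = λ_P/(λ_P+λ_Q) = 6.2/14.1 ≈ 0.4397.
So K ~ Binomial(4, 6.2/14.1): P(K = 1) = C(4,1) · (6.2/14.1)^1 · (7.9/14.1)^3 ≈ 0.3094.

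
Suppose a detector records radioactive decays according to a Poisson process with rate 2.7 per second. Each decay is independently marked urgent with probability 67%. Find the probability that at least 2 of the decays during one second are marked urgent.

0.5398

Thinning: the decays that are marked urgent themselves form a Poisson process with rate 0.67 × 2.7 = 1.809 per second.
So μ = 1.809.
P(N ≥ 2) = 1 − P(N ≤ 1) ≈ 0.5398.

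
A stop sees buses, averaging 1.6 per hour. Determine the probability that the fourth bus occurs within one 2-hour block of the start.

0.3975

Over the interval, μ = 1.6 × 2 = 3.2 (a 2-hour block = 2 hours).
The fourth arrival falls in the interval iff at least 4 events occur there: P(S_4 ≤ t) = P(N ≥ 4) = 1 − P(N ≤ 3) ≈ 0.3975.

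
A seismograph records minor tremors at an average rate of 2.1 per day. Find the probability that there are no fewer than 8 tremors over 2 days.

Over the interval, μ = 2.1 × 2 = 4.2 (2 days).
P(N ≥ 8) = 1 − P(N ≤ 7) = 1 − Σ_{j=0}^{7} e^(−μ) μ^j/j! ≈ 0.0639.

0.0639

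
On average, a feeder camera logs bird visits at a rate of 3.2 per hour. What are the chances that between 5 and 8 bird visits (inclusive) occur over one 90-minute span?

Over the interval, μ = 3.2 × 1.5 = 4.8 (a 90-minute span = 1.5 hours).
P(5 ≤ N ≤ 8) = Σ_{j=5}^{8} e^(−4.8) · 4.8^j/j! ≈ 0.4679.

0.4679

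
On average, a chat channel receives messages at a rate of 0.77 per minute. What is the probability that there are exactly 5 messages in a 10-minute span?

Over the interval, μ = 0.77 × 10 = 7.7 (a 10-minute span = 10 minutes).
P(N = 5) = e^(−μ) μ^5/5! = e^(−7.7) · 7.7^5/120 ≈ 0.1021.

0.1021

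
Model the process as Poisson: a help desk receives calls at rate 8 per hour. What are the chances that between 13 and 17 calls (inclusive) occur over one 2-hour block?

Over the interval, μ = 8 × 2 = 16 (a 2-hour block = 2 hours).
P(13 ≤ N ≤ 17) = Σ_{j=13}^{17} e^(−16) · 16^j/j! ≈ 0.4662.

0.4662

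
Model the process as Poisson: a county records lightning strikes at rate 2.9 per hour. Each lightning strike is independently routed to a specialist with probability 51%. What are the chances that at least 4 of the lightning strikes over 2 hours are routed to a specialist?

0.3434

Thinning: the lightning strikes that are routed to a specialist themselves form a Poisson process with rate 0.51 × 2.9 = 1.479 per hour.
Over the interval, μ = 1.479 × 2 = 2.958 (2 hours).
P(N ≥ 4) = 1 − P(N ≤ 3) ≈ 0.3434.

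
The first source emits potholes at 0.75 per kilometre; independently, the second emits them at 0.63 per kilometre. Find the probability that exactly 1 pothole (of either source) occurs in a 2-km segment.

Independent Poisson processes superpose: combined rate λ = 0.75 + 0.63 = 1.38 per kilometre.
Over the interval, μ = 1.38 × 2 = 2.76 (a 2-km segment = 2 kilometres).
P(N = 1) = e^(−2.76) · 2.76^1/1! ≈ 0.1747.

0.1747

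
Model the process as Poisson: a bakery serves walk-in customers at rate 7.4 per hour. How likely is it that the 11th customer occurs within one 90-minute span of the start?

0.5520

Over the interval, μ = 7.4 × 1.5 = 11.1 (a 90-minute span = 1.5 hours).
The 11th arrival falls in the interval iff at least 11 events occur there: P(S_11 ≤ t) = P(N ≥ 11) = 1 − P(N ≤ 10) ≈ 0.5520.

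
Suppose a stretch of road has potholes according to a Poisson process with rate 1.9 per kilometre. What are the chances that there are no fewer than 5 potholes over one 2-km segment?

0.3322

Over the interval, μ = 1.9 × 2 = 3.8 (a 2-km segment = 2 kilometres).
P(N ≥ 5) = 1 − P(N ≤ 4) = 1 − Σ_{j=0}^{4} e^(−μ) μ^j/j! ≈ 0.3322.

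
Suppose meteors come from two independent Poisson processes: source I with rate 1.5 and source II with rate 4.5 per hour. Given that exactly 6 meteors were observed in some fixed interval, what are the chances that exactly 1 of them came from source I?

Given the total, each event is independently from source I with probability p = λ_I/(λ_I+λ_II) = 1.5/6 = 0.2500.
So K ~ Binomial(6, 1.5/6): P(K = 1) = C(6,1) · (1.5/6)^1 · (4.5/6)^5 ≈ 0.3560.

0.3560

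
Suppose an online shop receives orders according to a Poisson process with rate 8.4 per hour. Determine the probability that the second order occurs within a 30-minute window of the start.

Over the interval, μ = 8.4 × 0.5 = 4.2 (a 30-minute window = 0.5 hours).
The second arrival falls in the interval iff at least 2 events occur there: P(S_2 ≤ t) = P(N ≥ 2) = 1 − P(N ≤ 1) ≈ 0.9220.

0.9220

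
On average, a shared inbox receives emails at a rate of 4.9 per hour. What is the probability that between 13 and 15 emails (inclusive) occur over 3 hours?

Over the interval, μ = 4.9 × 3 = 14.7 (3 hours).
P(13 ≤ N ≤ 15) = Σ_{j=13}^{15} e^(−14.7) · 14.7^j/j! ≈ 0.3056.

0.3056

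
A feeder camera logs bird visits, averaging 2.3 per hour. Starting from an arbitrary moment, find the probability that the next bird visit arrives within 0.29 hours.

0.4868

Inter-arrival times are exponential with rate λ = 2.3 per hour.
P(T ≤ 0.29) = 1 − e^(−λt) = 1 − e^(−2.3 × 0.29) = 1 − e^(−0.667) ≈ 0.4868.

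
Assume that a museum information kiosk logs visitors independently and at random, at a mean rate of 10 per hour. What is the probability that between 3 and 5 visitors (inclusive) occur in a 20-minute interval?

0.5261

Over the interval, μ = 10 × 1/3 ≈ 3.33333 (a 20-minute interval = 1/3 hours).
P(3 ≤ N ≤ 5) = Σ_{j=3}^{5} e^(−3.33333) · 3.33333^j/j! ≈ 0.5261.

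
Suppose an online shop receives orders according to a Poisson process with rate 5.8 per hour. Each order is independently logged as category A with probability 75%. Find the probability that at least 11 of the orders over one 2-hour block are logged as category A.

0.2591

Thinning: the orders that are logged as category A themselves form a Poisson process with rate 0.75 × 5.8 = 4.35 per hour.
Over the interval, μ = 4.35 × 2 = 8.7 (a 2-hour block = 2 hours).
P(N ≥ 11) = 1 − P(N ≤ 10) ≈ 0.2591.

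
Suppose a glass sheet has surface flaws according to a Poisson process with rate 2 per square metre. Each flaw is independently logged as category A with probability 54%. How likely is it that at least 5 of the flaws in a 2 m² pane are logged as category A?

Thinning: the flaws that are logged as category A themselves form a Poisson process with rate 0.54 × 2 = 1.08 per square metre.
Over the interval, μ = 1.08 × 2 = 2.16 (a 2 m² pane = 2 square metres).
P(N ≥ 5) = 1 − P(N ≤ 4) ≈ 0.0682.

0.0682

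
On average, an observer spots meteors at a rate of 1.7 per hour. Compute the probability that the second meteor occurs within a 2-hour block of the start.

0.8532

Over the interval, μ = 1.7 × 2 = 3.4 (a 2-hour block = 2 hours).
The second arrival falls in the interval iff at least 2 events occur there: P(S_2 ≤ t) = P(N ≥ 2) = 1 − P(N ≤ 1) ≈ 0.8532.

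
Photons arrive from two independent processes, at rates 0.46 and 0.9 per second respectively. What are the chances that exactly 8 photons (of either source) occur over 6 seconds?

Independent Poisson processes superpose: combined rate λ = 0.46 + 0.9 = 1.36 per second.
Over the interval, μ = 1.36 × 6 = 8.16 (6 seconds).
P(N = 8) = e^(−8.16) · 8.16^8/8! ≈ 0.1394.

0.1394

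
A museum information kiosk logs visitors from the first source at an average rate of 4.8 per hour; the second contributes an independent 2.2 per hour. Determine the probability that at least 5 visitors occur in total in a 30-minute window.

0.2746

Independent Poisson processes superpose: combined rate λ = 4.8 + 2.2 = 7 per hour.
Over the interval, μ = 7 × 0.5 = 3.5 (a 30-minute window = 0.5 hours).
P(N ≥ 5) = 1 − P(N ≤ 4) ≈ 0.2746.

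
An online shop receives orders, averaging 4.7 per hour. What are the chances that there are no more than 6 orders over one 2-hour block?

Over the interval, μ = 4.7 × 2 = 9.4 (a 2-hour block = 2 hours).
P(N ≤ 6) = Σ_{j=0}^{6} e^(−μ) μ^j/j! ≈ 0.1727.

0.1727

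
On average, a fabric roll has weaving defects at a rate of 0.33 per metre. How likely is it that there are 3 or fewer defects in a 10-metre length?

0.5803

Over the interval, μ = 0.33 × 10 = 3.3 (a 10-metre length = 10 metres).
P(N ≤ 3) = Σ_{j=0}^{3} e^(−μ) μ^j/j! ≈ 0.5803.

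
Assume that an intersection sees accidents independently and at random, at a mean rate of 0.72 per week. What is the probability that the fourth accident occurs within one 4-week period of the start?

Over the interval, μ = 0.72 × 4 = 2.88 (a 4-week period = 4 weeks).
The fourth arrival falls in the interval iff at least 4 events occur there: P(S_4 ≤ t) = P(N ≥ 4) = 1 − P(N ≤ 3) ≈ 0.3259.

0.3259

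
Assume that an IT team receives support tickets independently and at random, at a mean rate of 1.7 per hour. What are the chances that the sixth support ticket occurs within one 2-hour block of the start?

Over the interval, μ = 1.7 × 2 = 3.4 (a 2-hour block = 2 hours).
The sixth arrival falls in the interval iff at least 6 events occur there: P(S_6 ≤ t) = P(N ≥ 6) = 1 − P(N ≤ 5) ≈ 0.1295.

0.1295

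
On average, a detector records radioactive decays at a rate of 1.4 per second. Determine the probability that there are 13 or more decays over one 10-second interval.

0.6415

Over the interval, μ = 1.4 × 10 = 14 (a 10-second interval = 10 seconds).
P(N ≥ 13) = 1 − P(N ≤ 12) = 1 − Σ_{j=0}^{12} e^(−μ) μ^j/j! ≈ 0.6415.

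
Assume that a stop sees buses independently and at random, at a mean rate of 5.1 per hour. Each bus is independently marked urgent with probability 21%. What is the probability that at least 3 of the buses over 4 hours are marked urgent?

Thinning: the buses that are marked urgent themselves form a Poisson process with rate 0.21 × 5.1 = 1.071 per hour.
Over the interval, μ = 1.071 × 4 = 4.284 (4 hours).
P(N ≥ 3) = 1 − P(N ≤ 2) ≈ 0.8006.

0.8006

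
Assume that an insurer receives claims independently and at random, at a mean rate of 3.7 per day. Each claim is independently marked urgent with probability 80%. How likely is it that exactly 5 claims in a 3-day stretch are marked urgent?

Thinning: the claims that are marked urgent themselves form a Poisson process with rate 0.8 × 3.7 = 2.96 per day.
Over the interval, μ = 2.96 × 3 = 8.88 (a 3-day stretch = 3 days).
P(N = 5) = e^(−8.88) · 8.88^5/5! ≈ 0.0640.

0.0640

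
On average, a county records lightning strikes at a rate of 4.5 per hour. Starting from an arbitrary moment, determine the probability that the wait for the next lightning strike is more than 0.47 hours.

The wait for the next event is exponential with rate λ = 4.5 per hour.
P(T > 0.47) = e^(−λt) = e^(−4.5 × 0.47) = e^(−2.115) ≈ 0.1206.

0.1206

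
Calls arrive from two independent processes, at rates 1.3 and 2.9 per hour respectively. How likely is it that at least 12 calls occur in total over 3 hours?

0.6050

Independent Poisson processes superpose: combined rate λ = 1.3 + 2.9 = 4.2 per hour.
Over the interval, μ = 4.2 × 3 = 12.6 (3 hours).
P(N ≥ 12) = 1 − P(N ≤ 11) ≈ 0.6050.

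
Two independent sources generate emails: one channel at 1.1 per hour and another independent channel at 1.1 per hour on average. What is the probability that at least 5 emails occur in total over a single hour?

Independent Poisson processes superpose: combined rate λ = 1.1 + 1.1 = 2.2 per hour.
So μ = 2.2.
P(N ≥ 5) = 1 − P(N ≤ 4) ≈ 0.0725.

0.0725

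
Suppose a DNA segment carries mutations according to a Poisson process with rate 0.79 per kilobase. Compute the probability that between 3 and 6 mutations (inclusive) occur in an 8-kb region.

0.5059

Over the interval, μ = 0.79 × 8 = 6.32 (an 8-kb region = 8 kilobases).
P(3 ≤ N ≤ 6) = Σ_{j=3}^{6} e^(−6.32) · 6.32^j/j! ≈ 0.5059.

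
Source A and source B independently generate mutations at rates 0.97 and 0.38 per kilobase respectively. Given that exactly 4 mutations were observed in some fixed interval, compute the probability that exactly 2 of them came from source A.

Given the total, each event is independently from source A with probability p = λ_A/(λ_A+λ_B) = 0.97/1.35 ≈ 0.7185.
So K ~ Binomial(4, 0.97/1.35): P(K = 2) = C(4,2) · (0.97/1.35)^2 · (0.38/1.35)^2 ≈ 0.2454.

0.2454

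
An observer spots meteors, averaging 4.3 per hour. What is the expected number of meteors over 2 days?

206.4

E[N] = λt = 4.3 × 48 = 206.4 (2 days = 48 hours).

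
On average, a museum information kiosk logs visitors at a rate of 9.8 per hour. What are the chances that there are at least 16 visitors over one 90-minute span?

0.4012

Over the interval, μ = 9.8 × 1.5 = 14.7 (a 90-minute span = 1.5 hours).
P(N ≥ 16) = 1 − P(N ≤ 15) = 1 − Σ_{j=0}^{15} e^(−μ) μ^j/j! ≈ 0.4012.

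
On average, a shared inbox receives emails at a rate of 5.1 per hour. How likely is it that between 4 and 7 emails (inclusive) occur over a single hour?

0.6047

With mean μ = 5.1 per hour,
P(4 ≤ N ≤ 7) = Σ_{j=4}^{7} e^(−5.1) · 5.1^j/j! ≈ 0.6047.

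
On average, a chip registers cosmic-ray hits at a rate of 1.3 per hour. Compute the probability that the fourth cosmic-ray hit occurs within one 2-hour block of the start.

0.2640

Over the interval, μ = 1.3 × 2 = 2.6 (a 2-hour block = 2 hours).
The fourth arrival falls in the interval iff at least 4 events occur there: P(S_4 ≤ t) = P(N ≥ 4) = 1 − P(N ≤ 3) ≈ 0.2640.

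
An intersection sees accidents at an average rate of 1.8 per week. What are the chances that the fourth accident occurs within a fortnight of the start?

0.4848

Over the interval, μ = 1.8 × 2 = 3.6 (a fortnight = 2 weeks).
The fourth arrival falls in the interval iff at least 4 events occur there: P(S_4 ≤ t) = P(N ≥ 4) = 1 − P(N ≤ 3) ≈ 0.4848.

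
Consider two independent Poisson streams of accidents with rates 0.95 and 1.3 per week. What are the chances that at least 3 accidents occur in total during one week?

Independent Poisson processes superpose: combined rate λ = 0.95 + 1.3 = 2.25 per week.
So μ = 2.25.
P(N ≥ 3) = 1 − P(N ≤ 2) ≈ 0.3907.

0.3907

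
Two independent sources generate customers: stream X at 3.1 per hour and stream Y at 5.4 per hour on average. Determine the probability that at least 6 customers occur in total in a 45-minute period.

Independent Poisson processes superpose: combined rate λ = 3.1 + 5.4 = 8.5 per hour.
Over the interval, μ = 8.5 × 0.75 = 6.375 (a 45-minute period = 0.75 hours).
P(N ≥ 6) = 1 − P(N ≤ 5) ≈ 0.6125.

0.6125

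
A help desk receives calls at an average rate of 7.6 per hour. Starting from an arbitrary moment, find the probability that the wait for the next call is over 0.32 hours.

0.0879

The wait for the next event is exponential with rate λ = 7.6 per hour.
P(T > 0.32) = e^(−λt) = e^(−7.6 × 0.32) = e^(−2.432) ≈ 0.0879.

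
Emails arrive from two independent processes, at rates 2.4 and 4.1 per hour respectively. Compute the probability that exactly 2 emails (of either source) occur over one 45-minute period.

0.0907

Independent Poisson processes superpose: combined rate λ = 2.4 + 4.1 = 6.5 per hour.
Over the interval, μ = 6.5 × 0.75 = 4.875 (a 45-minute period = 0.75 hours).
P(N = 2) = e^(−4.875) · 4.875^2/2! ≈ 0.0907.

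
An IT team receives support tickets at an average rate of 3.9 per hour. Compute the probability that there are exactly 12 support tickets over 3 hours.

0.1139

Over the interval, μ = 3.9 × 3 = 11.7 (3 hours).
P(N = 12) = e^(−μ) μ^12/12! = e^(−11.7) · 11.7^12/479001600 ≈ 0.1139.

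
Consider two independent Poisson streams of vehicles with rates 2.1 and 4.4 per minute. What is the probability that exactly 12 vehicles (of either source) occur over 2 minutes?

0.1099

Independent Poisson processes superpose: combined rate λ = 2.1 + 4.4 = 6.5 per minute.
Over the interval, μ = 6.5 × 2 = 13 (2 minutes).
P(N = 12) = e^(−13) · 13^12/12! ≈ 0.1099.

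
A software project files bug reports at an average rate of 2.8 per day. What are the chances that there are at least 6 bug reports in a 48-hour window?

Over the interval, μ = 2.8 × 2 = 5.6 (a 48-hour window = 2 days).
P(N ≥ 6) = 1 − P(N ≤ 5) = 1 − Σ_{j=0}^{5} e^(−μ) μ^j/j! ≈ 0.4881.

0.4881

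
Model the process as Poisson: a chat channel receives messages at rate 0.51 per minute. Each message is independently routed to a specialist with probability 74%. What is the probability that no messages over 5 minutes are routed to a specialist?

Thinning: the messages that are routed to a specialist themselves form a Poisson process with rate 0.74 × 0.51 = 0.3774 per minute.
Over the interval, μ = 0.3774 × 5 = 1.887 (5 minutes).
P(N = 0) = e^(−1.887) · 1.887^0/0! ≈ 0.1515.

0.1515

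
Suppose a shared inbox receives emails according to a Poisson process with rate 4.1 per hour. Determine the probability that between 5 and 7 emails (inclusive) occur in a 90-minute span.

0.4576

Over the interval, μ = 4.1 × 1.5 = 6.15 (a 90-minute span = 1.5 hours).
P(5 ≤ N ≤ 7) = Σ_{j=5}^{7} e^(−6.15) · 6.15^j/j! ≈ 0.4576.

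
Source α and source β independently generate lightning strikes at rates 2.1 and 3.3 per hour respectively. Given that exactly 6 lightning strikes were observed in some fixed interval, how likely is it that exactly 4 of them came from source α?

Given the total, each event is independently from source α with probability p = λ_α/(λ_α+λ_β) = 2.1/5.4 ≈ 0.3889.
So K ~ Binomial(6, 2.1/5.4): P(K = 4) = C(6,4) · (2.1/5.4)^4 · (3.3/5.4)^2 ≈ 0.1281.

0.1281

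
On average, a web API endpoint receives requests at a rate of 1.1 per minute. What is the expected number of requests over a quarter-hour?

E[N] = λt = 1.1 × 15 = 16.5 (a quarter-hour = 15 minutes).

16.5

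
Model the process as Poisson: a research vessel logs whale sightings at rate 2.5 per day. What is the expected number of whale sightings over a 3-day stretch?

7.5

E[N] = λt = 2.5 × 3 = 7.5 (a 3-day stretch = 3 days).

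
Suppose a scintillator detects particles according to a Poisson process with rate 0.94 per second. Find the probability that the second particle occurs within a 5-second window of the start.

0.9482

Over the interval, μ = 0.94 × 5 = 4.7 (a 5-second window = 5 seconds).
The second arrival falls in the interval iff at least 2 events occur there: P(S_2 ≤ t) = P(N ≥ 2) = 1 − P(N ≤ 1) ≈ 0.9482.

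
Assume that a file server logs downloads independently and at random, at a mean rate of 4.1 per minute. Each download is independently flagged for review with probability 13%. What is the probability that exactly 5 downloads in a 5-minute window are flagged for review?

0.0780

Thinning: the downloads that are flagged for review themselves form a Poisson process with rate 0.13 × 4.1 = 0.533 per minute.
Over the interval, μ = 0.533 × 5 = 2.665 (a 5-minute window = 5 minutes).
P(N = 5) = e^(−2.665) · 2.665^5/5! ≈ 0.0780.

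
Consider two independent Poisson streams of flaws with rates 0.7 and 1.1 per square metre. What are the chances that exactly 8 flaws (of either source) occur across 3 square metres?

0.0810

Independent Poisson processes superpose: combined rate λ = 0.7 + 1.1 = 1.8 per square metre.
Over the interval, μ = 1.8 × 3 = 5.4 (3 square metres).
P(N = 8) = e^(−5.4) · 5.4^8/8! ≈ 0.0810.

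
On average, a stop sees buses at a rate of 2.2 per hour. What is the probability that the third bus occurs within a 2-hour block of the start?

Over the interval, μ = 2.2 × 2 = 4.4 (a 2-hour block = 2 hours).
The third arrival falls in the interval iff at least 3 events occur there: P(S_3 ≤ t) = P(N ≥ 3) = 1 − P(N ≤ 2) ≈ 0.8149.

0.8149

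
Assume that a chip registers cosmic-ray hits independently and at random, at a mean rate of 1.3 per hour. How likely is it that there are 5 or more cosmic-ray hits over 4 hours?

Over the interval, μ = 1.3 × 4 = 5.2 (4 hours).
P(N ≥ 5) = 1 − P(N ≤ 4) = 1 − Σ_{j=0}^{4} e^(−μ) μ^j/j! ≈ 0.5939.

0.5939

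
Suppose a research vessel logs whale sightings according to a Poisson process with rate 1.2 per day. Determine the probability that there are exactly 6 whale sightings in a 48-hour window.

Over the interval, μ = 1.2 × 2 = 2.4 (a 48-hour window = 2 days).
P(N = 6) = e^(−μ) μ^6/6! = e^(−2.4) · 2.4^6/720 ≈ 0.0241.

0.0241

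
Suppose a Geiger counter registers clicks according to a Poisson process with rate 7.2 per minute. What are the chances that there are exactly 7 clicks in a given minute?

0.1486

With mean μ = 7.2 per minute,
P(N = 7) = e^(−μ) μ^7/7! = e^(−7.2) · 7.2^7/5040 ≈ 0.1486.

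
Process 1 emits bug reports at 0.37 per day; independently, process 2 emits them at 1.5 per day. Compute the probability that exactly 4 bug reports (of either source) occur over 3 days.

Independent Poisson processes superpose: combined rate λ = 0.37 + 1.5 = 1.87 per day.
Over the interval, μ = 1.87 × 3 = 5.61 (3 days).
P(N = 4) = e^(−5.61) · 5.61^4/4! ≈ 0.1511.

0.1511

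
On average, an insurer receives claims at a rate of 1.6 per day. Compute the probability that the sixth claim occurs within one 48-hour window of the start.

Over the interval, μ = 1.6 × 2 = 3.2 (a 48-hour window = 2 days).
The sixth arrival falls in the interval iff at least 6 events occur there: P(S_6 ≤ t) = P(N ≥ 6) = 1 − P(N ≤ 5) ≈ 0.1054.

0.1054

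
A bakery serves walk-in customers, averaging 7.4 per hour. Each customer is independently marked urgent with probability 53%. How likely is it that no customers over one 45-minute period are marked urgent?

0.0528

Thinning: the customers that are marked urgent themselves form a Poisson process with rate 0.53 × 7.4 = 3.922 per hour.
Over the interval, μ = 3.922 × 0.75 = 2.9415 (a 45-minute period = 0.75 hours).
P(N = 0) = e^(−2.9415) · 2.9415^0/0! ≈ 0.0528.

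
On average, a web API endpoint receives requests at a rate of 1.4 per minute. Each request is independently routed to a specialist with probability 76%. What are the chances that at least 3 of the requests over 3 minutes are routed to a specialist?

0.6184

Thinning: the requests that are routed to a specialist themselves form a Poisson process with rate 0.76 × 1.4 = 1.064 per minute.
Over the interval, μ = 1.064 × 3 = 3.192 (3 minutes).
P(N ≥ 3) = 1 − P(N ≤ 2) ≈ 0.6184.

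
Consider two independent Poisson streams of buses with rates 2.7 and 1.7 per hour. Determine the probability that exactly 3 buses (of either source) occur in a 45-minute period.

0.2209

Independent Poisson processes superpose: combined rate λ = 2.7 + 1.7 = 4.4 per hour.
Over the interval, μ = 4.4 × 0.75 = 3.3 (a 45-minute period = 0.75 hours).
P(N = 3) = e^(−3.3) · 3.3^3/3! ≈ 0.2209.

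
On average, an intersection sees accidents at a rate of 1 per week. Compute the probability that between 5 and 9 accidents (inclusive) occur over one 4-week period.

0.3630

Over the interval, μ = 1 × 4 = 4 (a 4-week period = 4 weeks).
P(5 ≤ N ≤ 9) = Σ_{j=5}^{9} e^(−4) · 4^j/j! ≈ 0.3630.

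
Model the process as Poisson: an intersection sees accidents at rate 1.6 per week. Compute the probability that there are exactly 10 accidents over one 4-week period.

Over the interval, μ = 1.6 × 4 = 6.4 (a 4-week period = 4 weeks).
P(N = 10) = e^(−μ) μ^10/10! = e^(−6.4) · 6.4^10/3628800 ≈ 0.0528.

0.0528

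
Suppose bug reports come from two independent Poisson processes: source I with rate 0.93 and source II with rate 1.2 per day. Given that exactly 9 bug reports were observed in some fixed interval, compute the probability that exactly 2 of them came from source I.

0.1236

Given the total, each event is independently from source I with probability p = λ_I/(λ_I+λ_II) = 0.93/2.13 ≈ 0.4366.
So K ~ Binomial(9, 0.93/2.13): P(K = 2) = C(9,2) · (0.93/2.13)^2 · (1.2/2.13)^7 ≈ 0.1236.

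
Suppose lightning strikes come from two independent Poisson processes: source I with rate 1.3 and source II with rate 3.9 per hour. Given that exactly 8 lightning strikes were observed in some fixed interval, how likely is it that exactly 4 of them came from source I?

0.0865

Given the total, each event is independently from source I with probability p = λ_I/(λ_I+λ_II) = 1.3/5.2 = 0.2500.
So K ~ Binomial(8, 1.3/5.2): P(K = 4) = C(8,4) · (1.3/5.2)^4 · (3.9/5.2)^4 ≈ 0.0865.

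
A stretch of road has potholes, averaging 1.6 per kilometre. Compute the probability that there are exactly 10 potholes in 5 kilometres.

0.0993

Over the interval, μ = 1.6 × 5 = 8 (5 kilometres).
P(N = 10) = e^(−μ) μ^10/10! = e^(−8) · 8^10/3628800 ≈ 0.0993.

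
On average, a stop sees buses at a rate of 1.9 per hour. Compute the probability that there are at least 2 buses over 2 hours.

Over the interval, μ = 1.9 × 2 = 3.8 (2 hours).
P(N ≥ 2) = 1 − P(N ≤ 1) = 1 − Σ_{j=0}^{1} e^(−μ) μ^j/j! ≈ 0.8926.

0.8926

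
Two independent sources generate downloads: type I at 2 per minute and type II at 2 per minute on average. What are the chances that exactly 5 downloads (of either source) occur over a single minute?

0.1563

Independent Poisson processes superpose: combined rate λ = 2 + 2 = 4 per minute.
So μ = 4.
P(N = 5) = e^(−4) · 4^5/5! ≈ 0.1563.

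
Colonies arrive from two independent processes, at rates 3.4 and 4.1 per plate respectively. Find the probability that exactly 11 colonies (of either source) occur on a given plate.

0.0585

Independent Poisson processes superpose: combined rate λ = 3.4 + 4.1 = 7.5 per plate.
So μ = 7.5.
P(N = 11) = e^(−7.5) · 7.5^11/11! ≈ 0.0585.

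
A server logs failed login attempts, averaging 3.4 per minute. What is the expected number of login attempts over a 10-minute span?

E[N] = λt = 3.4 × 10 = 34 (a 10-minute span = 10 minutes).

34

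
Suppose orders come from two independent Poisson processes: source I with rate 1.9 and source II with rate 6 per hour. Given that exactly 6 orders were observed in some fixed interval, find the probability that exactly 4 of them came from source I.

0.0289

Given the total, each event is independently from source I with probability p = λ_I/(λ_I+λ_II) = 1.9/7.9 ≈ 0.2405.
So K ~ Binomial(6, 1.9/7.9): P(K = 4) = C(6,4) · (1.9/7.9)^4 · (6/7.9)^2 ≈ 0.0289.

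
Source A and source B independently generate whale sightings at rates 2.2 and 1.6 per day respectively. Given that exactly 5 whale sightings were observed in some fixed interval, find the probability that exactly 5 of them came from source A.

0.0650

Given the total, each event is independently from source A with probability p = λ_A/(λ_A+λ_B) = 2.2/3.8 ≈ 0.5789.
So K ~ Binomial(5, 2.2/3.8): P(K = 5) = C(5,5) · (2.2/3.8)^5 · (1.6/3.8)^0 ≈ 0.0650.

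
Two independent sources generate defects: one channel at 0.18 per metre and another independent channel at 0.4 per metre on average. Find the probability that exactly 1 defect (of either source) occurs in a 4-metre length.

0.2280

Independent Poisson processes superpose: combined rate λ = 0.18 + 0.4 = 0.58 per metre.
Over the interval, μ = 0.58 × 4 = 2.32 (a 4-metre length = 4 metres).
P(N = 1) = e^(−2.32) · 2.32^1/1! ≈ 0.2280.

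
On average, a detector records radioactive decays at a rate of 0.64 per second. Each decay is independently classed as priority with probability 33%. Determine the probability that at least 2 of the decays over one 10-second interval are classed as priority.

0.6235

Thinning: the decays that are classed as priority themselves form a Poisson process with rate 0.33 × 0.64 = 0.2112 per second.
Over the interval, μ = 0.2112 × 10 = 2.112 (a 10-second interval = 10 seconds).
P(N ≥ 2) = 1 − P(N ≤ 1) ≈ 0.6235.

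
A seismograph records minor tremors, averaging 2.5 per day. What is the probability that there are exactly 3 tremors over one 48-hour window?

Over the interval, μ = 2.5 × 2 = 5 (a 48-hour window = 2 days).
P(N = 3) = e^(−μ) μ^3/3! = e^(−5) · 5^3/6 ≈ 0.1404.

0.1404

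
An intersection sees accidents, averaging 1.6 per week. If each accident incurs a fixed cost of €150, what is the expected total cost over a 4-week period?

€960

E[N] = 1.6 × 4 = 6.4 (a 4-week period = 4 weeks); E[cost] = 6.4 × €150 = €960.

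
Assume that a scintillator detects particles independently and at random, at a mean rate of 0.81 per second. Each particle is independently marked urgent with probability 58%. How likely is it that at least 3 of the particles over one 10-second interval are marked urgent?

0.8475

Thinning: the particles that are marked urgent themselves form a Poisson process with rate 0.58 × 0.81 = 0.4698 per second.
Over the interval, μ = 0.4698 × 10 = 4.698 (a 10-second interval = 10 seconds).
P(N ≥ 3) = 1 − P(N ≤ 2) ≈ 0.8475.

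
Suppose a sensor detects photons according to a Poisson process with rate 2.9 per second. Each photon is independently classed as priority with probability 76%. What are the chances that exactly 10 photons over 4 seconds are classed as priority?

Thinning: the photons that are classed as priority themselves form a Poisson process with rate 0.76 × 2.9 = 2.204 per second.
Over the interval, μ = 2.204 × 4 = 8.816 (4 seconds).
P(N = 10) = e^(−8.816) · 8.816^10/10! ≈ 0.1159.

0.1159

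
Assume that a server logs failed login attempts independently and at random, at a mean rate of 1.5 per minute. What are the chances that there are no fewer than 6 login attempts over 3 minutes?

Over the interval, μ = 1.5 × 3 = 4.5 (3 minutes).
P(N ≥ 6) = 1 − P(N ≤ 5) = 1 − Σ_{j=0}^{5} e^(−μ) μ^j/j! ≈ 0.2971.

0.2971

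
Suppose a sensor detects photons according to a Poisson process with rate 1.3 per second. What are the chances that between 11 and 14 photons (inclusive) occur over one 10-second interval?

Over the interval, μ = 1.3 × 10 = 13 (a 10-second interval = 10 seconds).
P(11 ≤ N ≤ 14) = Σ_{j=11}^{14} e^(−13) · 13^j/j! ≈ 0.4234.

0.4234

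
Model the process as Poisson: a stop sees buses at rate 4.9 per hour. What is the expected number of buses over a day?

E[N] = λt = 4.9 × 24 = 117.6 (a day = 24 hours).

117.6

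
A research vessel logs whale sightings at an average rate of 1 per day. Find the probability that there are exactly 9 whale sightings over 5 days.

0.0363

Over the interval, μ = 1 × 5 = 5 (5 days).
P(N = 9) = e^(−μ) μ^9/9! = e^(−5) · 5^9/362880 ≈ 0.0363.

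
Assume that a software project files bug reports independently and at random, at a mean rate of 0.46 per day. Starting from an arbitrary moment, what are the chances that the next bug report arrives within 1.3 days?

0.4501

Inter-arrival times are exponential with rate λ = 0.46 per day.
P(T ≤ 1.3) = 1 − e^(−λt) = 1 − e^(−0.46 × 1.3) = 1 − e^(−0.598) ≈ 0.4501.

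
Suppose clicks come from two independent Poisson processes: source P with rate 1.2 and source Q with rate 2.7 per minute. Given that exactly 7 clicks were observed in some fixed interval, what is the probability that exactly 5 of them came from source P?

Given the total, each event is independently from source P with probability p = λ_P/(λ_P+λ_Q) = 1.2/3.9 ≈ 0.3077.
So K ~ Binomial(7, 1.2/3.9): P(K = 5) = C(7,5) · (1.2/3.9)^5 · (2.7/3.9)^2 ≈ 0.0278.

0.0278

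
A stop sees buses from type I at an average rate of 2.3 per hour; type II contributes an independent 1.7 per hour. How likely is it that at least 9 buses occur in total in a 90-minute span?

0.1528

Independent Poisson processes superpose: combined rate λ = 2.3 + 1.7 = 4 per hour.
Over the interval, μ = 4 × 1.5 = 6 (a 90-minute span = 1.5 hours).
P(N ≥ 9) = 1 − P(N ≤ 8) ≈ 0.1528.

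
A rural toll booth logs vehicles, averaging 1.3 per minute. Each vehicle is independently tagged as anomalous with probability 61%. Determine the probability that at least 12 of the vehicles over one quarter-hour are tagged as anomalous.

Thinning: the vehicles that are tagged as anomalous themselves form a Poisson process with rate 0.61 × 1.3 = 0.793 per minute.
Over the interval, μ = 0.793 × 15 = 11.895 (a quarter-hour = 15 minutes).
P(N ≥ 12) = 1 − P(N ≤ 11) ≈ 0.5263.

0.5263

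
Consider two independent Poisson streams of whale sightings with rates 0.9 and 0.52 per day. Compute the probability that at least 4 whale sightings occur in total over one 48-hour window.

Independent Poisson processes superpose: combined rate λ = 0.9 + 0.52 = 1.42 per day.
Over the interval, μ = 1.42 × 2 = 2.84 (a 48-hour window = 2 days).
P(N ≥ 4) = 1 − P(N ≤ 3) ≈ 0.3170.

0.3170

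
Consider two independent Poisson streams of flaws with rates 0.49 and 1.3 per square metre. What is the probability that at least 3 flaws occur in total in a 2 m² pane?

Independent Poisson processes superpose: combined rate λ = 0.49 + 1.3 = 1.79 per square metre.
Over the interval, μ = 1.79 × 2 = 3.58 (a 2 m² pane = 2 square metres).
P(N ≥ 3) = 1 − P(N ≤ 2) ≈ 0.6937.

0.6937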